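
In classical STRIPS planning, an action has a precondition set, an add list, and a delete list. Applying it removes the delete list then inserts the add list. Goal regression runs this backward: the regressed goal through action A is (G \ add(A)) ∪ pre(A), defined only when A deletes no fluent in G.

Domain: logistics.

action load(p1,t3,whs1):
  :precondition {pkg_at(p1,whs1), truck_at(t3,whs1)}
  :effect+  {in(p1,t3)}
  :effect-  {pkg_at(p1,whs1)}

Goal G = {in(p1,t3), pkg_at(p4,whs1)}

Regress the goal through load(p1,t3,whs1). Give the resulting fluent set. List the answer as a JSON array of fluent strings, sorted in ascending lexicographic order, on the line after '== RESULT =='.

Regress:
  G ∩ del = {}  (empty — regression defined)
  G \ add = {in(p1,t3), pkg_at(p4,whs1)} \ {in(p1,t3)} = {pkg_at(p4,whs1)}
  ∪ pre   = {pkg_at(p4,whs1)} ∪ {pkg_at(p1,whs1), truck_at(t3,whs1)}
          = {pkg_at(p1,whs1), pkg_at(p4,whs1), truck_at(t3,whs1)}

== RESULT ==
["pkg_at(p1,whs1)", "pkg_at(p4,whs1)", "truck_at(t3,whs1)"]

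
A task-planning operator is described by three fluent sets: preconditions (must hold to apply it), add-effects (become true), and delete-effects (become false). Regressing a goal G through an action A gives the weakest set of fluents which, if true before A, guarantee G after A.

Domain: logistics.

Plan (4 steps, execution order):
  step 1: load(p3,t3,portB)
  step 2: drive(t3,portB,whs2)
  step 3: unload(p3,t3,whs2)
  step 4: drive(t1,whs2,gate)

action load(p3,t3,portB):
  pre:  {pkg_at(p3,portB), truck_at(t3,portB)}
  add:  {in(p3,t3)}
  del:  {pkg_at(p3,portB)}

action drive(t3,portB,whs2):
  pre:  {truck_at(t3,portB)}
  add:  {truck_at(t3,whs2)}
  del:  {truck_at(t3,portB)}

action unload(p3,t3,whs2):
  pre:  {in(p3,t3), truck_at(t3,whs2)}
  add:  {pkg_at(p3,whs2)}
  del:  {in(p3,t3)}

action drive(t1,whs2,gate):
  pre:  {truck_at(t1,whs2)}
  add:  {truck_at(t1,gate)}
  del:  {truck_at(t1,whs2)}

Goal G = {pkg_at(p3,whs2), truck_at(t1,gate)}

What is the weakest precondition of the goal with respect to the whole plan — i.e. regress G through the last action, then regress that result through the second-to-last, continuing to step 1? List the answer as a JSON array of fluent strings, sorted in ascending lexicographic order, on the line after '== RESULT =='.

Work backward from the goal:
  through step 4 (drive(t1,whs2,gate)): drop {truck_at(t1,gate)}, keep {pkg_at(p3,whs2)}, require {truck_at(t1,whs2)}
    → {pkg_at(p3,whs2), truck_at(t1,whs2)}
  through step 3 (unload(p3,t3,whs2)): drop {pkg_at(p3,whs2)}, keep {truck_at(t1,whs2)}, require {in(p3,t3), truck_at(t3,whs2)}
    → {in(p3,t3), truck_at(t1,whs2), truck_at(t3,whs2)}
  through step 2 (drive(t3,portB,whs2)): drop {truck_at(t3,whs2)}, keep {in(p3,t3), truck_at(t1,whs2)}, require {truck_at(t3,portB)}
    → {in(p3,t3), truck_at(t1,whs2), truck_at(t3,portB)}
  through step 1 (load(p3,t3,portB)): drop {in(p3,t3)}, keep {truck_at(t1,whs2), truck_at(t3,portB)}, require {pkg_at(p3,portB), truck_at(t3,portB)}
    → {pkg_at(p3,portB), truck_at(t1,whs2), truck_at(t3,portB)}

== RESULT ==
["pkg_at(p3,portB)", "truck_at(t1,whs2)", "truck_at(t3,portB)"]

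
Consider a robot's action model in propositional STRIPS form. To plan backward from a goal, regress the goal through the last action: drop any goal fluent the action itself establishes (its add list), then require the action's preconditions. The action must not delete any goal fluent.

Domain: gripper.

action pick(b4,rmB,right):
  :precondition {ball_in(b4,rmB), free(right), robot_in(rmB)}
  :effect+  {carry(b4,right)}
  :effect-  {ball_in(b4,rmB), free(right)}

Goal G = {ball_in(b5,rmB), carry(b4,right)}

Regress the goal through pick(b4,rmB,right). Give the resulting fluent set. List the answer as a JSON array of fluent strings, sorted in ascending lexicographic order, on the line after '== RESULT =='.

Regress:
  G ∩ del = {}  (empty — regression defined)
  G \ add = {ball_in(b5,rmB), carry(b4,right)} \ {carry(b4,right)} = {ball_in(b5,rmB)}
  ∪ pre   = {ball_in(b5,rmB)} ∪ {ball_in(b4,rmB), free(right), robot_in(rmB)}
          = {ball_in(b4,rmB), ball_in(b5,rmB), free(right), robot_in(rmB)}

== RESULT ==
["ball_in(b4,rmB)", "ball_in(b5,rmB)", "free(right)", "robot_in(rmB)"]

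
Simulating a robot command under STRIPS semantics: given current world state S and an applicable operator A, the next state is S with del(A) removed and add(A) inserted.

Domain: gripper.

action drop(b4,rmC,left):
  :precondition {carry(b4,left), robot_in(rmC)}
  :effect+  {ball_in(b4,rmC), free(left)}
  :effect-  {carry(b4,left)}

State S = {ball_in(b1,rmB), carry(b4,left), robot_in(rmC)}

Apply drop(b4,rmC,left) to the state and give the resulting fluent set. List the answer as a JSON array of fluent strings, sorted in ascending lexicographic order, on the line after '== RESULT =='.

Compute (S \ del) ∪ add:
  pre ⊆ S: {carry(b4,left), robot_in(rmC)} ⊆ S  — applicable
  S \ del = {ball_in(b1,rmB), robot_in(rmC)}
  ∪ add   = {ball_in(b1,rmB), ball_in(b4,rmC), free(left), robot_in(rmC)}

== RESULT ==
["ball_in(b1,rmB)", "ball_in(b4,rmC)", "free(left)", "robot_in(rmC)"]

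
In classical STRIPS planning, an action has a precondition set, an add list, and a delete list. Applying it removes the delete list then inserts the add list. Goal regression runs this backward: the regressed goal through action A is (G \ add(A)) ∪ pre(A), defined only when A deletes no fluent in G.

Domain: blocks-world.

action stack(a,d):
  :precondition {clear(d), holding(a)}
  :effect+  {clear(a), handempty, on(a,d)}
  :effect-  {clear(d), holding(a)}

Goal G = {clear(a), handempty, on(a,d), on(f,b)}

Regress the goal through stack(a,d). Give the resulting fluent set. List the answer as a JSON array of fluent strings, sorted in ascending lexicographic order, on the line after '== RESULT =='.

Regress:
  G ∩ del = {}  (empty — regression defined)
  G \ add = {clear(a), handempty, on(a,d), on(f,b)} \ {clear(a), handempty, on(a,d)} = {on(f,b)}
  ∪ pre   = {on(f,b)} ∪ {clear(d), holding(a)}
          = {clear(d), holding(a), on(f,b)}

== RESULT ==
["clear(d)", "holding(a)", "on(f,b)"]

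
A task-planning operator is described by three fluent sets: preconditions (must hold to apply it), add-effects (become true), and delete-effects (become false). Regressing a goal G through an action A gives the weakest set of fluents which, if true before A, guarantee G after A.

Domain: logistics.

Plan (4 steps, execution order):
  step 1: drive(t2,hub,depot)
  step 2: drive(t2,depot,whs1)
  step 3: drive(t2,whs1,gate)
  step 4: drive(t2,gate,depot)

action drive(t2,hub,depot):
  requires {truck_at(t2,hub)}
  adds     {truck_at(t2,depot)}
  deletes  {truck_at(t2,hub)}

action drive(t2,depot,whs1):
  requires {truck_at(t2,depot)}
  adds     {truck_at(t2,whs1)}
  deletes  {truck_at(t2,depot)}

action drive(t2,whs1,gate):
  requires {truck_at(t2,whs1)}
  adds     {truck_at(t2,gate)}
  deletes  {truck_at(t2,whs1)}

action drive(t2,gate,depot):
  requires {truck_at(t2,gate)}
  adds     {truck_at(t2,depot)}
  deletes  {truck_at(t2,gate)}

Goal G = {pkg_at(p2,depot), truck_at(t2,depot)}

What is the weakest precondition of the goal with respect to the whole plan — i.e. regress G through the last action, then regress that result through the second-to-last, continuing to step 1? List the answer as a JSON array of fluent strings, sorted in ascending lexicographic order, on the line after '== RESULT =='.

Regress step by step:
  through step 4 (drive(t2,gate,depot)): drop {truck_at(t2,depot)}, keep {pkg_at(p2,depot)}, require {truck_at(t2,gate)}
    → {pkg_at(p2,depot), truck_at(t2,gate)}
  through step 3 (drive(t2,whs1,gate)): drop {truck_at(t2,gate)}, keep {pkg_at(p2,depot)}, require {truck_at(t2,whs1)}
    → {pkg_at(p2,depot), truck_at(t2,whs1)}
  through step 2 (drive(t2,depot,whs1)): drop {truck_at(t2,whs1)}, keep {pkg_at(p2,depot)}, require {truck_at(t2,depot)}
    → {pkg_at(p2,depot), truck_at(t2,depot)}
  through step 1 (drive(t2,hub,depot)): drop {truck_at(t2,depot)}, keep {pkg_at(p2,depot)}, require {truck_at(t2,hub)}
    → {pkg_at(p2,depot), truck_at(t2,hub)}

== RESULT ==
["pkg_at(p2,depot)", "truck_at(t2,hub)"]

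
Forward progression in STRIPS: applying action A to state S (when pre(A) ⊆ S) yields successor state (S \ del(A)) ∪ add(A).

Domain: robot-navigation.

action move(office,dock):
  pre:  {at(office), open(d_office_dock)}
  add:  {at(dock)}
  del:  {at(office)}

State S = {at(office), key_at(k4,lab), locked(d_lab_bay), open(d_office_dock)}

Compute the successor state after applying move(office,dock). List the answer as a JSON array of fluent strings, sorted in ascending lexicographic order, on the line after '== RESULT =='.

Compute (S \ del) ∪ add:
  pre ⊆ S: {at(office), open(d_office_dock)} ⊆ S  — applicable
  S \ del = {key_at(k4,lab), locked(d_lab_bay), open(d_office_dock)}
  ∪ add   = {at(dock), key_at(k4,lab), locked(d_lab_bay), open(d_office_dock)}

== RESULT ==
["at(dock)", "key_at(k4,lab)", "locked(d_lab_bay)", "open(d_office_dock)"]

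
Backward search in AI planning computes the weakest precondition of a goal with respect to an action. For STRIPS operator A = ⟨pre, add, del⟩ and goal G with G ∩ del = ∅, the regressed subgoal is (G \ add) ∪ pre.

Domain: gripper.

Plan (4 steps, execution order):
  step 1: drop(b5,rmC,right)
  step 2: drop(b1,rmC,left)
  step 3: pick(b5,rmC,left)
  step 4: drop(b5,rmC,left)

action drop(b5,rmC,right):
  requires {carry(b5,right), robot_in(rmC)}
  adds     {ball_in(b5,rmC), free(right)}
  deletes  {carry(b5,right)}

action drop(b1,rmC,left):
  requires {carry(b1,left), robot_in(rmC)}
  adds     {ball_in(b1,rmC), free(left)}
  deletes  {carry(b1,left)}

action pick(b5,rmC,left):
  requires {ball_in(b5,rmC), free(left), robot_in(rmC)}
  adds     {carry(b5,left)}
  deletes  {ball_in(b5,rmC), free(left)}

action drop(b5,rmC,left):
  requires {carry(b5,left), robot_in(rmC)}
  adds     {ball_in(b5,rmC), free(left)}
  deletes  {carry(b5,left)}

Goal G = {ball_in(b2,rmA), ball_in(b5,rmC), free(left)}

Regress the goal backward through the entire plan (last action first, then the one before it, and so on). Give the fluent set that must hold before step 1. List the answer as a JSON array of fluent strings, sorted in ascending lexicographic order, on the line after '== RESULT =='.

Work backward from the goal:
  through step 4 (drop(b5,rmC,left)): drop {ball_in(b5,rmC), free(left)}, keep {ball_in(b2,rmA)}, require {carry(b5,left), robot_in(rmC)}
    → {ball_in(b2,rmA), carry(b5,left), robot_in(rmC)}
  through step 3 (pick(b5,rmC,left)): drop {carry(b5,left)}, keep {ball_in(b2,rmA), robot_in(rmC)}, require {ball_in(b5,rmC), free(left), robot_in(rmC)}
    → {ball_in(b2,rmA), ball_in(b5,rmC), free(left), robot_in(rmC)}
  through step 2 (drop(b1,rmC,left)): drop {free(left)}, keep {ball_in(b2,rmA), ball_in(b5,rmC), robot_in(rmC)}, require {carry(b1,left), robot_in(rmC)}
    → {ball_in(b2,rmA), ball_in(b5,rmC), carry(b1,left), robot_in(rmC)}
  through step 1 (drop(b5,rmC,right)): drop {ball_in(b5,rmC)}, keep {ball_in(b2,rmA), carry(b1,left), robot_in(rmC)}, require {carry(b5,right), robot_in(rmC)}
    → {ball_in(b2,rmA), carry(b1,left), carry(b5,right), robot_in(rmC)}

== RESULT ==
["ball_in(b2,rmA)", "carry(b1,left)", "carry(b5,right)", "robot_in(rmC)"]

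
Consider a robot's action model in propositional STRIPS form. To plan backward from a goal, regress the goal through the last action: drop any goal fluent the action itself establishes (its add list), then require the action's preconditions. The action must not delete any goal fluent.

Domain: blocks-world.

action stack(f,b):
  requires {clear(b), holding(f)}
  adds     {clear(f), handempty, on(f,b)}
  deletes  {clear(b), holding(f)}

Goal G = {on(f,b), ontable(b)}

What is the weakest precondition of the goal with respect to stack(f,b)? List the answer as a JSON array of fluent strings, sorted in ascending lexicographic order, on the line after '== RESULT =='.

Regress:
  G ∩ del = {}  (empty — regression defined)
  G \ add = {on(f,b), ontable(b)} \ {clear(f), handempty, on(f,b)} = {ontable(b)}
  ∪ pre   = {ontable(b)} ∪ {clear(b), holding(f)}
          = {clear(b), holding(f), ontable(b)}

== RESULT ==
["clear(b)", "holding(f)", "ontable(b)"]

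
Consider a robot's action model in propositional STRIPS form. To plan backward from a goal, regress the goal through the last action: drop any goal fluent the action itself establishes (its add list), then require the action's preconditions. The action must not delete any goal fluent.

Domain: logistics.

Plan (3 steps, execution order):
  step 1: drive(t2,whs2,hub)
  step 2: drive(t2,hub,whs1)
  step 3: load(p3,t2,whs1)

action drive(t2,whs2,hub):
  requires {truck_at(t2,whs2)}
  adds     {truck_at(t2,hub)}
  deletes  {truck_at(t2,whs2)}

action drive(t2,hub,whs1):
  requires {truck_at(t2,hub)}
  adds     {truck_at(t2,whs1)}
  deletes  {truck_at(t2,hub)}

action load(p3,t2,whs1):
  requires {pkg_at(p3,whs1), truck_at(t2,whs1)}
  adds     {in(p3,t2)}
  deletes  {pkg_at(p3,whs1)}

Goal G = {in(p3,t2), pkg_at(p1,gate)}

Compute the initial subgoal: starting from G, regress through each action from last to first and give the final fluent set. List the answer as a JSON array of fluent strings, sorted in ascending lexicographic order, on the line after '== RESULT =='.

Work backward from the goal:
  through step 3 (load(p3,t2,whs1)): drop {in(p3,t2)}, keep {pkg_at(p1,gate)}, require {pkg_at(p3,whs1), truck_at(t2,whs1)}
    → {pkg_at(p1,gate), pkg_at(p3,whs1), truck_at(t2,whs1)}
  through step 2 (drive(t2,hub,whs1)): drop {truck_at(t2,whs1)}, keep {pkg_at(p1,gate), pkg_at(p3,whs1)}, require {truck_at(t2,hub)}
    → {pkg_at(p1,gate), pkg_at(p3,whs1), truck_at(t2,hub)}
  through step 1 (drive(t2,whs2,hub)): drop {truck_at(t2,hub)}, keep {pkg_at(p1,gate), pkg_at(p3,whs1)}, require {truck_at(t2,whs2)}
    → {pkg_at(p1,gate), pkg_at(p3,whs1), truck_at(t2,whs2)}

== RESULT ==
["pkg_at(p1,gate)", "pkg_at(p3,whs1)", "truck_at(t2,whs2)"]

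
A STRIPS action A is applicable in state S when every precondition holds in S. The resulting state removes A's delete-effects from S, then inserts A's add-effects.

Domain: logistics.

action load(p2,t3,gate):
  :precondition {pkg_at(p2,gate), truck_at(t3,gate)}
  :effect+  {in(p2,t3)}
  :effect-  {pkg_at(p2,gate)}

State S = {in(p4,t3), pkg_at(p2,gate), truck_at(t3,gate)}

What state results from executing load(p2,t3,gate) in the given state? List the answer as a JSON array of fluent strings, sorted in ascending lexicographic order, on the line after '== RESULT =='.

Progress:
  pre ⊆ S: {pkg_at(p2,gate), truck_at(t3,gate)} ⊆ S  — applicable
  S \ del = {in(p4,t3), truck_at(t3,gate)}
  ∪ add   = {in(p2,t3), in(p4,t3), truck_at(t3,gate)}

== RESULT ==
["in(p2,t3)", "in(p4,t3)", "truck_at(t3,gate)"]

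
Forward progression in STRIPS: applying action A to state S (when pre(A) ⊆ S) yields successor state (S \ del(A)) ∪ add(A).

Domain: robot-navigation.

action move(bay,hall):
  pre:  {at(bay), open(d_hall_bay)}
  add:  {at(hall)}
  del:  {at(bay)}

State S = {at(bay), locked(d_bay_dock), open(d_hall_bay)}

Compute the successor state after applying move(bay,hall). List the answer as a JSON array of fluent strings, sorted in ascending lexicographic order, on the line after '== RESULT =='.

Progress:
  pre ⊆ S: {at(bay), open(d_hall_bay)} ⊆ S  — applicable
  S \ del = {locked(d_bay_dock), open(d_hall_bay)}
  ∪ add   = {at(hall), locked(d_bay_dock), open(d_hall_bay)}

== RESULT ==
["at(hall)", "locked(d_bay_dock)", "open(d_hall_bay)"]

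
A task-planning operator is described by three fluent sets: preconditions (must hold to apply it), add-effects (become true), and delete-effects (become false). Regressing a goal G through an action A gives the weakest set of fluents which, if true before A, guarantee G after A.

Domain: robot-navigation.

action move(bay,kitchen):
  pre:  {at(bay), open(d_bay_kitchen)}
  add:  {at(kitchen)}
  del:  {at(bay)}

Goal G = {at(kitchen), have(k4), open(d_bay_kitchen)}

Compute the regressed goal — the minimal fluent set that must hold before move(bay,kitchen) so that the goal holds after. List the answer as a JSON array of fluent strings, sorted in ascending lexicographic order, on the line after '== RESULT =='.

Compute (G \ add) ∪ pre:
  G ∩ del = {}  (empty — regression defined)
  G \ add = {at(kitchen), have(k4), open(d_bay_kitchen)} \ {at(kitchen)} = {have(k4), open(d_bay_kitchen)}
  ∪ pre   = {have(k4), open(d_bay_kitchen)} ∪ {at(bay), open(d_bay_kitchen)}
          = {at(bay), have(k4), open(d_bay_kitchen)}

== RESULT ==
["at(bay)", "have(k4)", "open(d_bay_kitchen)"]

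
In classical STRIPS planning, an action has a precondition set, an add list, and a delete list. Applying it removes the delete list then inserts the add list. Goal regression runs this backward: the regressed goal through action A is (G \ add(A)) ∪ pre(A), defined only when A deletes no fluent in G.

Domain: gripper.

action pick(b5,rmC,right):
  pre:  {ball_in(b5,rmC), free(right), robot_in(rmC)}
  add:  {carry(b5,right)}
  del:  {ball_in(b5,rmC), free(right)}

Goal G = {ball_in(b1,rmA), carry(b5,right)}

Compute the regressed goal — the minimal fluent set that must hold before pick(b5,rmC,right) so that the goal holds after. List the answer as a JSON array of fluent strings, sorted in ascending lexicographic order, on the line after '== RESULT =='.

Regress:
  G ∩ del = {}  (empty — regression defined)
  G \ add = {ball_in(b1,rmA), carry(b5,right)} \ {carry(b5,right)} = {ball_in(b1,rmA)}
  ∪ pre   = {ball_in(b1,rmA)} ∪ {ball_in(b5,rmC), free(right), robot_in(rmC)}
          = {ball_in(b1,rmA), ball_in(b5,rmC), free(right), robot_in(rmC)}

== RESULT ==
["ball_in(b1,rmA)", "ball_in(b5,rmC)", "free(right)", "robot_in(rmC)"]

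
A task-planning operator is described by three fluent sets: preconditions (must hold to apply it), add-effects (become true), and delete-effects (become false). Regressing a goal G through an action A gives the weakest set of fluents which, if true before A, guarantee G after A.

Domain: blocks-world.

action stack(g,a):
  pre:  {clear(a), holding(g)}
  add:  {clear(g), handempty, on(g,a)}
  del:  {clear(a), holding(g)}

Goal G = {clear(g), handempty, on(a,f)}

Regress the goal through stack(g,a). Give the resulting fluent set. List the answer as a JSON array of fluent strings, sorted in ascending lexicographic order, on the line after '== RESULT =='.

Regress:
  G ∩ del = {}  (empty — regression defined)
  G \ add = {clear(g), handempty, on(a,f)} \ {clear(g), handempty, on(g,a)} = {on(a,f)}
  ∪ pre   = {on(a,f)} ∪ {clear(a), holding(g)}
          = {clear(a), holding(g), on(a,f)}

== RESULT ==
["clear(a)", "holding(g)", "on(a,f)"]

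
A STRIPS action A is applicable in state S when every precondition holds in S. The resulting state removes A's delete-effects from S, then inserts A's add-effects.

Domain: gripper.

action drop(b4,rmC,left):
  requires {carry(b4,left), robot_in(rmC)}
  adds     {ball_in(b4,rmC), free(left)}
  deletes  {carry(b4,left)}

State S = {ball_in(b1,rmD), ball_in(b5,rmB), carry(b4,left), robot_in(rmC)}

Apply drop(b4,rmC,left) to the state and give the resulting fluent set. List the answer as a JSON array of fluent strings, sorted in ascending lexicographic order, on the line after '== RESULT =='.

Progress:
  pre ⊆ S: {carry(b4,left), robot_in(rmC)} ⊆ S  — applicable
  S \ del = {ball_in(b1,rmD), ball_in(b5,rmB), robot_in(rmC)}
  ∪ add   = {ball_in(b1,rmD), ball_in(b4,rmC), ball_in(b5,rmB), free(left), robot_in(rmC)}

== RESULT ==
["ball_in(b1,rmD)", "ball_in(b4,rmC)", "ball_in(b5,rmB)", "free(left)", "robot_in(rmC)"]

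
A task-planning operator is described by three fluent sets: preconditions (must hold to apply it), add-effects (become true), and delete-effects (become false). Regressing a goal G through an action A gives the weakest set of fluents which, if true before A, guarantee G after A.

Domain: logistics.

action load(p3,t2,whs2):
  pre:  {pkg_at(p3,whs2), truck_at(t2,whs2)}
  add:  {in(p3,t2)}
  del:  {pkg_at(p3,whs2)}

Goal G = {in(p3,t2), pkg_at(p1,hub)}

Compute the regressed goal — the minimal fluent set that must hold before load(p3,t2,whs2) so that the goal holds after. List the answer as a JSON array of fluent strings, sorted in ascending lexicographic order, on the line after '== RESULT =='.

Regress:
  G ∩ del = {}  (empty — regression defined)
  G \ add = {in(p3,t2), pkg_at(p1,hub)} \ {in(p3,t2)} = {pkg_at(p1,hub)}
  ∪ pre   = {pkg_at(p1,hub)} ∪ {pkg_at(p3,whs2), truck_at(t2,whs2)}
          = {pkg_at(p1,hub), pkg_at(p3,whs2), truck_at(t2,whs2)}

== RESULT ==
["pkg_at(p1,hub)", "pkg_at(p3,whs2)", "truck_at(t2,whs2)"]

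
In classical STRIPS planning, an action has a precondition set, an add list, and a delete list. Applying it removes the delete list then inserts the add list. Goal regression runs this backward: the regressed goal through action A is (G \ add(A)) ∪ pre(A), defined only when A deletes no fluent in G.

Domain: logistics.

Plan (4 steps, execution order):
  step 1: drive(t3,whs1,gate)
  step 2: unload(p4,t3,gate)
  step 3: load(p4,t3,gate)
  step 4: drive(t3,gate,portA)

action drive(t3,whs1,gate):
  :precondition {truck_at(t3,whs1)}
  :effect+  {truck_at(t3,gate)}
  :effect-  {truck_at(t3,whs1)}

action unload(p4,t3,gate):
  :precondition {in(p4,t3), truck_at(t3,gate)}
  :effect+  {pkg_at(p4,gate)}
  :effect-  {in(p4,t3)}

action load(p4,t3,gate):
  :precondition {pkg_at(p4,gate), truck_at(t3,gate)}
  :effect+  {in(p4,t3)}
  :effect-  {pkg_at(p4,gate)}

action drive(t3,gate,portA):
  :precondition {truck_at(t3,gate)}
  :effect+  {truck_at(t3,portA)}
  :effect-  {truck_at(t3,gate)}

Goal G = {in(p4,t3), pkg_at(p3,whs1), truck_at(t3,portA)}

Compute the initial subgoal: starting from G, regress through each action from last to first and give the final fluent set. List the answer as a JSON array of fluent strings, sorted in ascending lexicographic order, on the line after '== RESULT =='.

Work backward from the goal:
  through step 4 (drive(t3,gate,portA)): drop {truck_at(t3,portA)}, keep {in(p4,t3), pkg_at(p3,whs1)}, require {truck_at(t3,gate)}
    → {in(p4,t3), pkg_at(p3,whs1), truck_at(t3,gate)}
  through step 3 (load(p4,t3,gate)): drop {in(p4,t3)}, keep {pkg_at(p3,whs1), truck_at(t3,gate)}, require {pkg_at(p4,gate), truck_at(t3,gate)}
    → {pkg_at(p3,whs1), pkg_at(p4,gate), truck_at(t3,gate)}
  through step 2 (unload(p4,t3,gate)): drop {pkg_at(p4,gate)}, keep {pkg_at(p3,whs1), truck_at(t3,gate)}, require {in(p4,t3), truck_at(t3,gate)}
    → {in(p4,t3), pkg_at(p3,whs1), truck_at(t3,gate)}
  through step 1 (drive(t3,whs1,gate)): drop {truck_at(t3,gate)}, keep {in(p4,t3), pkg_at(p3,whs1)}, require {truck_at(t3,whs1)}
    → {in(p4,t3), pkg_at(p3,whs1), truck_at(t3,whs1)}

== RESULT ==
["in(p4,t3)", "pkg_at(p3,whs1)", "truck_at(t3,whs1)"]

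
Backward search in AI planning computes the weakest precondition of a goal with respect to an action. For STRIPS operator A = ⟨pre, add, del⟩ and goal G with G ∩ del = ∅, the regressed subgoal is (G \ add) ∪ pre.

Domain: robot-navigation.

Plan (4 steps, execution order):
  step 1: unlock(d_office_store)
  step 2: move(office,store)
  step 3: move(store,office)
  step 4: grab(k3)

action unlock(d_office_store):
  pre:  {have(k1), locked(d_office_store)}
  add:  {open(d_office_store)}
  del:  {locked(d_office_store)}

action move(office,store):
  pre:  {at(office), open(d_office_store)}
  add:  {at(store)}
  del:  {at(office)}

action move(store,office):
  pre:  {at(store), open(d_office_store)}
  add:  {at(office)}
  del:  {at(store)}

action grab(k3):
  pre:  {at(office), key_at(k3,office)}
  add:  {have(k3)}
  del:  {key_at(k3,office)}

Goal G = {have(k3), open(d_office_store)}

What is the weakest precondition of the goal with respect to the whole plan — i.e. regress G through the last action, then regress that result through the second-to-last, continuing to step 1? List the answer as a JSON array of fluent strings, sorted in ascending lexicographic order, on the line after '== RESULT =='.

Regress step by step:
  through step 4 (grab(k3)): drop {have(k3)}, keep {open(d_office_store)}, require {at(office), key_at(k3,office)}
    → {at(office), key_at(k3,office), open(d_office_store)}
  through step 3 (move(store,office)): drop {at(office)}, keep {key_at(k3,office), open(d_office_store)}, require {at(store), open(d_office_store)}
    → {at(store), key_at(k3,office), open(d_office_store)}
  through step 2 (move(office,store)): drop {at(store)}, keep {key_at(k3,office), open(d_office_store)}, require {at(office), open(d_office_store)}
    → {at(office), key_at(k3,office), open(d_office_store)}
  through step 1 (unlock(d_office_store)): drop {open(d_office_store)}, keep {at(office), key_at(k3,office)}, require {have(k1), locked(d_office_store)}
    → {at(office), have(k1), key_at(k3,office), locked(d_office_store)}

== RESULT ==
["at(office)", "have(k1)", "key_at(k3,office)", "locked(d_office_store)"]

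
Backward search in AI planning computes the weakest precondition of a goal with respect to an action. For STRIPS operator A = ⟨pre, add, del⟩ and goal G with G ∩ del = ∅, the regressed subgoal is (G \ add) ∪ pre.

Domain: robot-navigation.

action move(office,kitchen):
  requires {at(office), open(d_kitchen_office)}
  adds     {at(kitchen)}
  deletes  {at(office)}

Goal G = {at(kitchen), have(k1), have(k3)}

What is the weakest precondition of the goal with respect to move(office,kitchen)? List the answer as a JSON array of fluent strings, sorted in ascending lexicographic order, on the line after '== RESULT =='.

Compute (G \ add) ∪ pre:
  G ∩ del = {}  (empty — regression defined)
  G \ add = {at(kitchen), have(k1), have(k3)} \ {at(kitchen)} = {have(k1), have(k3)}
  ∪ pre   = {have(k1), have(k3)} ∪ {at(office), open(d_kitchen_office)}
          = {at(office), have(k1), have(k3), open(d_kitchen_office)}

== RESULT ==
["at(office)", "have(k1)", "have(k3)", "open(d_kitchen_office)"]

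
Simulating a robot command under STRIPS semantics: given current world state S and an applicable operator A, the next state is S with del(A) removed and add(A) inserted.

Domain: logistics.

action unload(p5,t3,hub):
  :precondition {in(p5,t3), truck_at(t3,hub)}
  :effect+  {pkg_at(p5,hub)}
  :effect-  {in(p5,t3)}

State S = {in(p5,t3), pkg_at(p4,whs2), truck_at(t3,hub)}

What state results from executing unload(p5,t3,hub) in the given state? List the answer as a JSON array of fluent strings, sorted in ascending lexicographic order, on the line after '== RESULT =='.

Progress:
  pre ⊆ S: {in(p5,t3), truck_at(t3,hub)} ⊆ S  — applicable
  S \ del = {pkg_at(p4,whs2), truck_at(t3,hub)}
  ∪ add   = {pkg_at(p4,whs2), pkg_at(p5,hub), truck_at(t3,hub)}

== RESULT ==
["pkg_at(p4,whs2)", "pkg_at(p5,hub)", "truck_at(t3,hub)"]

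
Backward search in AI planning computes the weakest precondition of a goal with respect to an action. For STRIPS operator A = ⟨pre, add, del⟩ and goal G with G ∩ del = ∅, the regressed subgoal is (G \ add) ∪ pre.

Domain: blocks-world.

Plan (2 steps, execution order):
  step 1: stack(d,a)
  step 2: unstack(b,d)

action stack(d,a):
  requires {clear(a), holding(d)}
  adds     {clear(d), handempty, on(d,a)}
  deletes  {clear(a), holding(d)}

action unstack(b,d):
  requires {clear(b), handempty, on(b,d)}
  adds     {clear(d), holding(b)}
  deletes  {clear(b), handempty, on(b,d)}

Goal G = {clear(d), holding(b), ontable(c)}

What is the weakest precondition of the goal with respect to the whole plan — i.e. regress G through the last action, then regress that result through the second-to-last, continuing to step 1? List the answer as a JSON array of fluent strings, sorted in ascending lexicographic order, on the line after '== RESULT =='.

Regress step by step:
  through step 2 (unstack(b,d)): drop {clear(d), holding(b)}, keep {ontable(c)}, require {clear(b), handempty, on(b,d)}
    → {clear(b), handempty, on(b,d), ontable(c)}
  through step 1 (stack(d,a)): drop {handempty}, keep {clear(b), on(b,d), ontable(c)}, require {clear(a), holding(d)}
    → {clear(a), clear(b), holding(d), on(b,d), ontable(c)}

== RESULT ==
["clear(a)", "clear(b)", "holding(d)", "on(b,d)", "ontable(c)"]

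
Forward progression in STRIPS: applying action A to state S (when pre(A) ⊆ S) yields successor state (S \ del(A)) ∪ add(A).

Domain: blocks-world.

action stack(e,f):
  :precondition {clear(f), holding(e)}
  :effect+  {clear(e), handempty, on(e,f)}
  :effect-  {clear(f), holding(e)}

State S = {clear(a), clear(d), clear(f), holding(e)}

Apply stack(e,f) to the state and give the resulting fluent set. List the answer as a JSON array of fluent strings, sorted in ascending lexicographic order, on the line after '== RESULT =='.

Progress:
  pre ⊆ S: {clear(f), holding(e)} ⊆ S  — applicable
  S \ del = {clear(a), clear(d)}
  ∪ add   = {clear(a), clear(d), clear(e), handempty, on(e,f)}

== RESULT ==
["clear(a)", "clear(d)", "clear(e)", "handempty", "on(e,f)"]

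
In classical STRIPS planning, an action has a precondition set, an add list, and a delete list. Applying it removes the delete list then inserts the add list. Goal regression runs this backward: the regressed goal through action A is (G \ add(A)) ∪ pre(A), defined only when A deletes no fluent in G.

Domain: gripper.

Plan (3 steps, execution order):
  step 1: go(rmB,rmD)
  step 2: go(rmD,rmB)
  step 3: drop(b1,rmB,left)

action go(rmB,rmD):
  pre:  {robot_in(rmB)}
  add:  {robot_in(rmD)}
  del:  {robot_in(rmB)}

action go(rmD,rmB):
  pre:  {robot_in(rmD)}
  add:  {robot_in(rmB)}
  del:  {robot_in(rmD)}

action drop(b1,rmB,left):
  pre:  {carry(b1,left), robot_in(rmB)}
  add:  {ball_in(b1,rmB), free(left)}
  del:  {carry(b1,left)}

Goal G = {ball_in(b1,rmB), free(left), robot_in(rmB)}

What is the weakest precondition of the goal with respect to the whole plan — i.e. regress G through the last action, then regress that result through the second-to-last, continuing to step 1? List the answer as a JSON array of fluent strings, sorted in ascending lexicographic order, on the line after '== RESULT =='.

Regress step by step:
  through step 3 (drop(b1,rmB,left)): drop {ball_in(b1,rmB), free(left)}, keep {robot_in(rmB)}, require {carry(b1,left), robot_in(rmB)}
    → {carry(b1,left), robot_in(rmB)}
  through step 2 (go(rmD,rmB)): drop {robot_in(rmB)}, keep {carry(b1,left)}, require {robot_in(rmD)}
    → {carry(b1,left), robot_in(rmD)}
  through step 1 (go(rmB,rmD)): drop {robot_in(rmD)}, keep {carry(b1,left)}, require {robot_in(rmB)}
    → {carry(b1,left), robot_in(rmB)}

== RESULT ==
["carry(b1,left)", "robot_in(rmB)"]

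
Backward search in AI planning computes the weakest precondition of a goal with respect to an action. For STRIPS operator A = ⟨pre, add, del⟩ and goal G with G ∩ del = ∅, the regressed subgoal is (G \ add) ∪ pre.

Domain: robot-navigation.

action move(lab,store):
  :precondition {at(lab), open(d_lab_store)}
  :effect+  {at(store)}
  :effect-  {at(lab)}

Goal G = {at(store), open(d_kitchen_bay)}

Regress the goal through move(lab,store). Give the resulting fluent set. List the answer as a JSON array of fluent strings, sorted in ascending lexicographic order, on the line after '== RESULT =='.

Regress:
  G ∩ del = {}  (empty — regression defined)
  G \ add = {at(store), open(d_kitchen_bay)} \ {at(store)} = {open(d_kitchen_bay)}
  ∪ pre   = {open(d_kitchen_bay)} ∪ {at(lab), open(d_lab_store)}
          = {at(lab), open(d_kitchen_bay), open(d_lab_store)}

== RESULT ==
["at(lab)", "open(d_kitchen_bay)", "open(d_lab_store)"]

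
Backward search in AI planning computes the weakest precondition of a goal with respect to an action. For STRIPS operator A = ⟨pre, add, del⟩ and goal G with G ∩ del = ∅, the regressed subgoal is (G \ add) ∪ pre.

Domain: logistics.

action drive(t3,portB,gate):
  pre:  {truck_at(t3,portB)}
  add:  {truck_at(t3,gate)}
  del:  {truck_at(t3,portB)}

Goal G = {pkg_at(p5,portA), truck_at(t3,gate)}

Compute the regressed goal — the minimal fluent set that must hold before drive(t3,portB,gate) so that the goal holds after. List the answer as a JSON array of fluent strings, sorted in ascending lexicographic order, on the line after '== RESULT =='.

Regress:
  G ∩ del = {}  (empty — regression defined)
  G \ add = {pkg_at(p5,portA), truck_at(t3,gate)} \ {truck_at(t3,gate)} = {pkg_at(p5,portA)}
  ∪ pre   = {pkg_at(p5,portA)} ∪ {truck_at(t3,portB)}
          = {pkg_at(p5,portA), truck_at(t3,portB)}

== RESULT ==
["pkg_at(p5,portA)", "truck_at(t3,portB)"]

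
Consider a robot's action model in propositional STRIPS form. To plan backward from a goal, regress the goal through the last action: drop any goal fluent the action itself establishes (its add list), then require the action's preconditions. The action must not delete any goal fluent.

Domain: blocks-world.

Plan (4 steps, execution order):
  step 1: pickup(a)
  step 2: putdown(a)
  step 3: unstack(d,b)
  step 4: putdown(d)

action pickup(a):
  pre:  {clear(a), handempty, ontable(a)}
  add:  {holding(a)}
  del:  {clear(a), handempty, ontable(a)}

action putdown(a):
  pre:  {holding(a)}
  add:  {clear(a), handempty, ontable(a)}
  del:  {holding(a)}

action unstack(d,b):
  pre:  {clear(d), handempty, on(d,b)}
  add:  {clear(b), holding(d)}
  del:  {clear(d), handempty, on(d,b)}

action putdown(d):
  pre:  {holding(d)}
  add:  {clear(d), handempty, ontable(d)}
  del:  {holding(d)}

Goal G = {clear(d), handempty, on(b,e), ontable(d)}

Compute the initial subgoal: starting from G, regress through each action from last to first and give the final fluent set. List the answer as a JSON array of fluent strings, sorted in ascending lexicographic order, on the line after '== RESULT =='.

Regress step by step:
  through step 4 (putdown(d)): drop {clear(d), handempty, ontable(d)}, keep {on(b,e)}, require {holding(d)}
    → {holding(d), on(b,e)}
  through step 3 (unstack(d,b)): drop {holding(d)}, keep {on(b,e)}, require {clear(d), handempty, on(d,b)}
    → {clear(d), handempty, on(b,e), on(d,b)}
  through step 2 (putdown(a)): drop {handempty}, keep {clear(d), on(b,e), on(d,b)}, require {holding(a)}
    → {clear(d), holding(a), on(b,e), on(d,b)}
  through step 1 (pickup(a)): drop {holding(a)}, keep {clear(d), on(b,e), on(d,b)}, require {clear(a), handempty, ontable(a)}
    → {clear(a), clear(d), handempty, on(b,e), on(d,b), ontable(a)}

== RESULT ==
["clear(a)", "clear(d)", "handempty", "on(b,e)", "on(d,b)", "ontable(a)"]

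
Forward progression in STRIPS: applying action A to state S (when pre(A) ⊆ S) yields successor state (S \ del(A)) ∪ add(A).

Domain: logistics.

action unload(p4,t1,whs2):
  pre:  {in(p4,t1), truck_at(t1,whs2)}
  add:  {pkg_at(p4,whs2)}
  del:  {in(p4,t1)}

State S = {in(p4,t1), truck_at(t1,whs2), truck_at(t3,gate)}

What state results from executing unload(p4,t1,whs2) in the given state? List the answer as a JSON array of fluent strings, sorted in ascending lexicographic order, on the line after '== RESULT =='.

Progress:
  pre ⊆ S: {in(p4,t1), truck_at(t1,whs2)} ⊆ S  — applicable
  S \ del = {truck_at(t1,whs2), truck_at(t3,gate)}
  ∪ add   = {pkg_at(p4,whs2), truck_at(t1,whs2), truck_at(t3,gate)}

== RESULT ==
["pkg_at(p4,whs2)", "truck_at(t1,whs2)", "truck_at(t3,gate)"]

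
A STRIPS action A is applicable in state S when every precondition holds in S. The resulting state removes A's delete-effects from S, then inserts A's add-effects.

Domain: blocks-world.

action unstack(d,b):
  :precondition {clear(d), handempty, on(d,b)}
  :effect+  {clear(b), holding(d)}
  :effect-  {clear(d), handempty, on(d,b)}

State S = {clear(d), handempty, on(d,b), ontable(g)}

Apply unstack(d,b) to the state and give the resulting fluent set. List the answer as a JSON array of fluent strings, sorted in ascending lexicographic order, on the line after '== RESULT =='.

Compute (S \ del) ∪ add:
  pre ⊆ S: {clear(d), handempty, on(d,b)} ⊆ S  — applicable
  S \ del = {ontable(g)}
  ∪ add   = {clear(b), holding(d), ontable(g)}

== RESULT ==
["clear(b)", "holding(d)", "ontable(g)"]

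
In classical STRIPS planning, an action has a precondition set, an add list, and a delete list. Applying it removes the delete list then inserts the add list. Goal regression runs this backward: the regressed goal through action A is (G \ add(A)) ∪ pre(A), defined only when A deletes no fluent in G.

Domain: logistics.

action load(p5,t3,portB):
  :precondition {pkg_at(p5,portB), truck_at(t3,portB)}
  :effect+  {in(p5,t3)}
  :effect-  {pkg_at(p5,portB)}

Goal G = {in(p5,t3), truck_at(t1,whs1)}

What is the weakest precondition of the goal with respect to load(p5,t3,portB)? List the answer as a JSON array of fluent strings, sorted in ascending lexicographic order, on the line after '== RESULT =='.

Regress:
  G ∩ del = {}  (empty — regression defined)
  G \ add = {in(p5,t3), truck_at(t1,whs1)} \ {in(p5,t3)} = {truck_at(t1,whs1)}
  ∪ pre   = {truck_at(t1,whs1)} ∪ {pkg_at(p5,portB), truck_at(t3,portB)}
          = {pkg_at(p5,portB), truck_at(t1,whs1), truck_at(t3,portB)}

== RESULT ==
["pkg_at(p5,portB)", "truck_at(t1,whs1)", "truck_at(t3,portB)"]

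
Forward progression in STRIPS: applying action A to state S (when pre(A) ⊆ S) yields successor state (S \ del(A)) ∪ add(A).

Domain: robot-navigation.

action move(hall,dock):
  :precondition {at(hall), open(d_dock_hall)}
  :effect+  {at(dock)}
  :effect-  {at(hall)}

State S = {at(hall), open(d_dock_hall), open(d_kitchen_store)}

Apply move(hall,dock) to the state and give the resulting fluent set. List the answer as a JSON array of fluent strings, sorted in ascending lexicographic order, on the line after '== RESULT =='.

Progress:
  pre ⊆ S: {at(hall), open(d_dock_hall)} ⊆ S  — applicable
  S \ del = {open(d_dock_hall), open(d_kitchen_store)}
  ∪ add   = {at(dock), open(d_dock_hall), open(d_kitchen_store)}

== RESULT ==
["at(dock)", "open(d_dock_hall)", "open(d_kitchen_store)"]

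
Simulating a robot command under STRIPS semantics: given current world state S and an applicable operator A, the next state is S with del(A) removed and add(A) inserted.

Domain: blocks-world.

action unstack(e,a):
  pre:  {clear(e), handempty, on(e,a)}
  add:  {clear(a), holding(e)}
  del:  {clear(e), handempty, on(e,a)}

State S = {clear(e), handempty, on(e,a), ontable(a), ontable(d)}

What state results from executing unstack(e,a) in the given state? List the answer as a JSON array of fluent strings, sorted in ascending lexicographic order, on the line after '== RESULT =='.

Progress:
  pre ⊆ S: {clear(e), handempty, on(e,a)} ⊆ S  — applicable
  S \ del = {ontable(a), ontable(d)}
  ∪ add   = {clear(a), holding(e), ontable(a), ontable(d)}

== RESULT ==
["clear(a)", "holding(e)", "ontable(a)", "ontable(d)"]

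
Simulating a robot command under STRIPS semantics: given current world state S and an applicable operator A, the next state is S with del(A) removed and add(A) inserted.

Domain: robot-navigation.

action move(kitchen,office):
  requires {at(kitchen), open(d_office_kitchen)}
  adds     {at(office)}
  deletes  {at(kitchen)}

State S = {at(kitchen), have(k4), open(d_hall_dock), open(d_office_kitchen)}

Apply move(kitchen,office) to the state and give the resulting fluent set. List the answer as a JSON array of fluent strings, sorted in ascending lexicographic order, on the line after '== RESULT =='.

Progress:
  pre ⊆ S: {at(kitchen), open(d_office_kitchen)} ⊆ S  — applicable
  S \ del = {have(k4), open(d_hall_dock), open(d_office_kitchen)}
  ∪ add   = {at(office), have(k4), open(d_hall_dock), open(d_office_kitchen)}

== RESULT ==
["at(office)", "have(k4)", "open(d_hall_dock)", "open(d_office_kitchen)"]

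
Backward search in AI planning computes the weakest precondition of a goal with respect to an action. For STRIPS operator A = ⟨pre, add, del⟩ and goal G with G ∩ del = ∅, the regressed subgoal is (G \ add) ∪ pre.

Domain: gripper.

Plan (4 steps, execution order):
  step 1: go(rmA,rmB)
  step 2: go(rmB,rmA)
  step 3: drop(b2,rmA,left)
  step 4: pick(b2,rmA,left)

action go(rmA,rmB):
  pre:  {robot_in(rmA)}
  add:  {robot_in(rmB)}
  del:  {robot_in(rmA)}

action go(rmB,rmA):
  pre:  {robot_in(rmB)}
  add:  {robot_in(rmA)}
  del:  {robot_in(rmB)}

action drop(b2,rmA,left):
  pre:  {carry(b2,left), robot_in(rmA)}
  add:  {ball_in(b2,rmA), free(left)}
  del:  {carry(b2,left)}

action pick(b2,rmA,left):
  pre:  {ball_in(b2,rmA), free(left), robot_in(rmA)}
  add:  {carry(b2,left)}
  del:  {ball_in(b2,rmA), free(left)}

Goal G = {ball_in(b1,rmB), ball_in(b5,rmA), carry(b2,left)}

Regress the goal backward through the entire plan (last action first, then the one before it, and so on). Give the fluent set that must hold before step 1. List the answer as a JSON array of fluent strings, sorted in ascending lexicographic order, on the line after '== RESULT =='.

Regress step by step:
  through step 4 (pick(b2,rmA,left)): drop {carry(b2,left)}, keep {ball_in(b1,rmB), ball_in(b5,rmA)}, require {ball_in(b2,rmA), free(left), robot_in(rmA)}
    → {ball_in(b1,rmB), ball_in(b2,rmA), ball_in(b5,rmA), free(left), robot_in(rmA)}
  through step 3 (drop(b2,rmA,left)): drop {ball_in(b2,rmA), free(left)}, keep {ball_in(b1,rmB), ball_in(b5,rmA), robot_in(rmA)}, require {carry(b2,left), robot_in(rmA)}
    → {ball_in(b1,rmB), ball_in(b5,rmA), carry(b2,left), robot_in(rmA)}
  through step 2 (go(rmB,rmA)): drop {robot_in(rmA)}, keep {ball_in(b1,rmB), ball_in(b5,rmA), carry(b2,left)}, require {robot_in(rmB)}
    → {ball_in(b1,rmB), ball_in(b5,rmA), carry(b2,left), robot_in(rmB)}
  through step 1 (go(rmA,rmB)): drop {robot_in(rmB)}, keep {ball_in(b1,rmB), ball_in(b5,rmA), carry(b2,left)}, require {robot_in(rmA)}
    → {ball_in(b1,rmB), ball_in(b5,rmA), carry(b2,left), robot_in(rmA)}

== RESULT ==
["ball_in(b1,rmB)", "ball_in(b5,rmA)", "carry(b2,left)", "robot_in(rmA)"]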